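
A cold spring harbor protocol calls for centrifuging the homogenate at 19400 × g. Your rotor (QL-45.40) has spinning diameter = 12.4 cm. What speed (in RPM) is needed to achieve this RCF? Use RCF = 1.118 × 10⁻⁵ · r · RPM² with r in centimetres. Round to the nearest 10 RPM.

≈ 16730 RPM

r = 12.4 / 2 = 6.2 cm
19,400 = 1.118 × 10⁻⁵ × 6.2 × N²
N² = 19,400 / (6.9316 × 10⁻⁵) = 279,877,662
N ≈ √279,877,662 ≈ 16,729.5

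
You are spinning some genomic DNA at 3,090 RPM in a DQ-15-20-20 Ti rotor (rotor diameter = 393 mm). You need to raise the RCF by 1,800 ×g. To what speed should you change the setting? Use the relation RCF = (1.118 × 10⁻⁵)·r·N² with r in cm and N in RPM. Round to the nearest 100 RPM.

≈ 4200 RPM

r = 393 mm / 2 = 196.5 mm = 19.65 cm
Current RCF = 1.118 × 10⁻⁵ × 19.65 × (3090)² = 1.118 × 10⁻⁵ × 19.65 × 9,548,100 ≈ 2,097.6 × g
Target RCF = 2,097.6 + 1,800 = 3,897.6 × g
N² = 3,897.6 / (21.9687 × 10⁻⁵) = 17,741,605
N ≈ √17,741,605 ≈ 4,212.1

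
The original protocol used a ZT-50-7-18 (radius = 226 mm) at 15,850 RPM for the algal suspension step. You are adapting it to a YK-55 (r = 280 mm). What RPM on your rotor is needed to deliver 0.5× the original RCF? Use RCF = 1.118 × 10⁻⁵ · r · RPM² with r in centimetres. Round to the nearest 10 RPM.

10070 RPM

Original rotor: r = 226 mm = 22.6 cm
RCF_original = 1.118 × 10⁻⁵ × 22.6 × (15850)² = 1.118 × 10⁻⁵ × 22.6 × 251,222,500 ≈ 63,475.9 × g
Target RCF = 0.5 × 63,475.9 ≈ 31,738 × g
Your rotor: r = 280 mm = 28.0 cm
31,738 = 1.118 × 10⁻⁵ × 28 × N²
N² = 31,738 / (31.304 × 10⁻⁵) = 101,386,404
N ≈ √101,386,404 ≈ 10,069.1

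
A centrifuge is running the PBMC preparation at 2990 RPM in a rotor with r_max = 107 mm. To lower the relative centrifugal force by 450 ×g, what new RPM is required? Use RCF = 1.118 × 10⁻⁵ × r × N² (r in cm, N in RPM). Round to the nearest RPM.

r = 107 mm = 10.7 cm
Current RCF = 1.118 × 10⁻⁵ × 10.7 × (2990)² = 1.118 × 10⁻⁵ × 10.7 × 8,940,100 ≈ 1,069.5 × g
Target RCF = 1,069.5 − 450 = 619.5 × g
N² = 619.5 / (11.9626 × 10⁻⁵) = 5,178,640
N ≈ √5,178,640 ≈ 2,275.7

N₂ ≈ 2276 RPM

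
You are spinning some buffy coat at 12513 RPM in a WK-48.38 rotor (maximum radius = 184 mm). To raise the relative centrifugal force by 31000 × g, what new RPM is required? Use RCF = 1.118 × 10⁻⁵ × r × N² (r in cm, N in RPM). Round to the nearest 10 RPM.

r = 184 mm = 18.4 cm
Current RCF = 1.118 × 10⁻⁵ × 18.4 × (12513)² = 1.118 × 10⁻⁵ × 18.4 × 156,575,169 ≈ 32,209.4 × g
Target RCF = 32,209.4 + 31,000 = 63,209.4 × g
N² = 63,209.4 / (20.5712 × 10⁻⁵) = 307,271,331
N ≈ √307,271,331 ≈ 17,529.2

N₂ ≈ 17530 RPM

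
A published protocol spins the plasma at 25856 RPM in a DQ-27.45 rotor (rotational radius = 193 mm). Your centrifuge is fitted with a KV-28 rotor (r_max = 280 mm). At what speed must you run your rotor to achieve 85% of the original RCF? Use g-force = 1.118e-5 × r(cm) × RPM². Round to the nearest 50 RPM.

Original rotor: r = 193 mm = 19.3 cm
RCF_original = 1.118 × 10⁻⁵ × 19.3 × (25856)² = 1.118 × 10⁻⁵ × 19.3 × 668,532,736 ≈ 144,252 × g
Target RCF = 0.85 × 144,252 ≈ 122,614.2 × g
Your rotor: r = 280 mm = 28.0 cm
122,614.2 = 1.118 × 10⁻⁵ × 28 × N²
N² = 122,614.2 / (31.304 × 10⁻⁵) = 391,688,602
N ≈ √391,688,602 ≈ 19,791.1

19800 RPM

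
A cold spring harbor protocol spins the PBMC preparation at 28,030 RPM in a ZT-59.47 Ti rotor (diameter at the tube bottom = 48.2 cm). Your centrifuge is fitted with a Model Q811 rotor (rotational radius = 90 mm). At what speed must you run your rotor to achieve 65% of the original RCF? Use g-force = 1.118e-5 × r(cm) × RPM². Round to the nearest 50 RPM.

≈ 37000 RPM

Original rotor: r = 48.2 / 2 = 24.1 cm
RCF_original = 1.118 × 10⁻⁵ × 24.1 × (28030)² = 1.118 × 10⁻⁵ × 24.1 × 785,680,900 ≈ 211,692.3 × g
Target RCF = 0.65 × 211,692.3 ≈ 137,600 × g
Your rotor: r = 90 mm = 9.0 cm
137,600 = 1.118 × 10⁻⁵ × 9 × N²
N² = 137,600 / (10.062 × 10⁻⁵) = 1,367,521,368
N ≈ √1,367,521,368 ≈ 36,980.0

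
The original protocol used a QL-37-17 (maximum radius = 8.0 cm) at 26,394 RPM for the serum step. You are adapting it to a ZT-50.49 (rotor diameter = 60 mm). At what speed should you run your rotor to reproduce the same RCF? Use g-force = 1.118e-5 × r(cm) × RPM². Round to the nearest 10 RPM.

RCF = 1.118 × 10⁻⁵ × r × N²
RCF_original = 1.118 × 10⁻⁵ × 8 × (26394)² = 1.118 × 10⁻⁵ × 8 × 696,643,236 ≈ 62,307.8 × g
Your rotor: r = 60 mm / 2 = 30 mm = 3 cm
62,307.8 = 1.118 × 10⁻⁵ × 3 × N²
N² = 62,307.8 / (3.354 × 10⁻⁵) = 1,857,716,160
N ≈ √1,857,716,160 ≈ 43,101.2

≈ 43100 RPM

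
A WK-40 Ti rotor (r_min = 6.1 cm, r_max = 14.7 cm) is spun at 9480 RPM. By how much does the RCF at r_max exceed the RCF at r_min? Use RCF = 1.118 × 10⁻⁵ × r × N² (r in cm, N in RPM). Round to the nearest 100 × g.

8600 x g

RCF_max = 1.118 × 10⁻⁵ × 14.7 × (9480)² = 1.118 × 10⁻⁵ × 14.7 × 89,870,400 ≈ 14,769.8 × g
RCF_min = 1.118 × 10⁻⁵ × 6.1 × (9480)² = 1.118 × 10⁻⁵ × 6.1 × 89,870,400 ≈ 6,129 × g
ΔRCF = 14,769.8 − 6,129 = 8,640.8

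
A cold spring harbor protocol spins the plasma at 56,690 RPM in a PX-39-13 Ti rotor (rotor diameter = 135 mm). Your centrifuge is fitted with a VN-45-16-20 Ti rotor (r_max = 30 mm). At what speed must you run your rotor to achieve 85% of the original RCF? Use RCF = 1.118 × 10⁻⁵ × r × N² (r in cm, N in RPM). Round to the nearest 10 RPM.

78400 RPM

Original rotor: r = 135 mm / 2 = 67.5 mm = 6.75 cm
RCF_original = 1.118 × 10⁻⁵ × 6.75 × (56690)² = 1.118 × 10⁻⁵ × 6.75 × 3,213,756,100 ≈ 242,526.1 × g
Target RCF = 0.85 × 242,526.1 ≈ 206,147.2 × g
Your rotor: r = 30 mm = 3.0 cm
206,147.2 = 1.118 × 10⁻⁵ × 3 × N²
N² = 206,147.2 / (3.354 × 10⁻⁵) = 6,146,308,885
N ≈ √6,146,308,885 ≈ 78,398.4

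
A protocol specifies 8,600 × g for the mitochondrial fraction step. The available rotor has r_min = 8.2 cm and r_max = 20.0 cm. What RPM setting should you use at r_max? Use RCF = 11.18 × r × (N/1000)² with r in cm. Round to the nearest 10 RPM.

Use r_max = 20.0 cm.
8,600 = 11.18 × 20 × (N/1000)²
(N/1000)² = 8,600 / 223.6 = 38.46154
N = 1000 × √38.46154 ≈ 6,201.7

N ≈ 6200 RPM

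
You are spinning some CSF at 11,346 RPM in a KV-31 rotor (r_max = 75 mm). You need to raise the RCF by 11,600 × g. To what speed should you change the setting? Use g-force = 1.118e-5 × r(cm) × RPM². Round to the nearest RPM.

N₂ ≈ 16342 RPM

r = 75 mm = 7.5 cm
Current RCF = 1.118 × 10⁻⁵ × 7.5 × (11346)² = 1.118 × 10⁻⁵ × 7.5 × 128,731,716 ≈ 10,794.2 × g
Target RCF = 10,794.2 + 11,600 = 22,394.2 × g
N² = 22,394.2 / (8.385 × 10⁻⁵) = 267,074,538
N ≈ √267,074,538 ≈ 16,342.4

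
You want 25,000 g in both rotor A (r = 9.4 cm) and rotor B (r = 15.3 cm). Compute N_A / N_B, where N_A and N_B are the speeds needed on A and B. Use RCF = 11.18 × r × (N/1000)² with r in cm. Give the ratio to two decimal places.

1.28

At fixed RCF, N ∝ 1/√r, so N_A/N_B = √(r_B/r_A) = √(15.3/9.4) = √1.627660 = 1.2758.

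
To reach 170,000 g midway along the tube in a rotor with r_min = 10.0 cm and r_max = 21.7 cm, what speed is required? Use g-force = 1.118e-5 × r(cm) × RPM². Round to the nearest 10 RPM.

≈ 30970 RPM

r_avg = (10.0 + 21.7) / 2 = 15.85 cm
170,000 = 1.118 × 10⁻⁵ × 15.85 × N²
N² = 170,000 / (17.7203 × 10⁻⁵) = 959,351,704
N ≈ √959,351,704 ≈ 30,973.4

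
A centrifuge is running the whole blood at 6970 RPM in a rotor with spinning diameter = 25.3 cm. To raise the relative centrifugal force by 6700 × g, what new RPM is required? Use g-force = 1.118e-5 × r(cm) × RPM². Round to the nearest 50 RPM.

r = 25.3 / 2 = 12.65 cm
Current RCF = 1.118 × 10⁻⁵ × 12.65 × (6970)² = 1.118 × 10⁻⁵ × 12.65 × 48,580,900 ≈ 6,870.7 × g
Target RCF = 6,870.7 + 6,700 = 13,570.7 × g
N² = 13,570.7 / (14.1427 × 10⁻⁵) = 95,955,511
N ≈ √95,955,511 ≈ 9,795.7

N₂ ≈ 9800 RPM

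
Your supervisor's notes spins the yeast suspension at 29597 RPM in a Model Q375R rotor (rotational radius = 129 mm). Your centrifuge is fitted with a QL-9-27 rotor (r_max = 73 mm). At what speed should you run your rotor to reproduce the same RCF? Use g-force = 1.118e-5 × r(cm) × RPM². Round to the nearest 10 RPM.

Original rotor: r = 129 mm = 12.9 cm
RCF_original = 1.118 × 10⁻⁵ × 12.9 × (29597)² = 1.118 × 10⁻⁵ × 12.9 × 875,982,409 ≈ 126,335.9 × g
Your rotor: r = 73 mm = 7.3 cm
126,335.9 = 1.118 × 10⁻⁵ × 7.3 × N²
N² = 126,335.9 / (8.1614 × 10⁻⁵) = 1,547,968,486
N ≈ √1,547,968,486 ≈ 39,344.2

≈ 39340 RPM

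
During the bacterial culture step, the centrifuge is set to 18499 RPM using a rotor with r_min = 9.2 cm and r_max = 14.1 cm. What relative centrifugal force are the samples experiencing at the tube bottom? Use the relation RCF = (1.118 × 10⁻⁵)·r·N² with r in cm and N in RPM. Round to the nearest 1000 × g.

54000 x g

Use r_max = 14.1 cm.
RCF = 1.118 × 10⁻⁵ × r × N²
RCF = 1.118 × 10⁻⁵ × 14.1 × (18499)² = 1.118 × 10⁻⁵ × 14.1 × 342,213,001 ≈ 53,945.8 × g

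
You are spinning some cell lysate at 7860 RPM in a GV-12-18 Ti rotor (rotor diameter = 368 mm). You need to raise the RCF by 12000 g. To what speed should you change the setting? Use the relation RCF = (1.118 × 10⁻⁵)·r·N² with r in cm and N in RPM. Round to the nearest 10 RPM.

r = 368 mm / 2 = 184 mm = 18.4 cm
Current RCF = 1.118 × 10⁻⁵ × 18.4 × (7860)² = 1.118 × 10⁻⁵ × 18.4 × 61,779,600 ≈ 12,708.8 × g
Target RCF = 12,708.8 + 12,000 = 24,708.8 × g
N² = 24,708.8 / (20.5712 × 10⁻⁵) = 120,113,557
N ≈ √120,113,557 ≈ 10,959.6

N₂ ≈ 10960 RPM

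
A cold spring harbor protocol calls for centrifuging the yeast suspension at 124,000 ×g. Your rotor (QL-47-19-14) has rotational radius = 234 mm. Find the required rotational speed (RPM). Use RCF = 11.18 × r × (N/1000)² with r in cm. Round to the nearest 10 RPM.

21770 RPM

r = 234 mm = 23.4 cm
RCF = 11.18 × r × (N/1000)²
124,000 = 11.18 × 23.4 × (N/1000)²
(N/1000)² = 124,000 / 261.612 = 473.9844
N = 1000 × √473.9844 ≈ 21,771.2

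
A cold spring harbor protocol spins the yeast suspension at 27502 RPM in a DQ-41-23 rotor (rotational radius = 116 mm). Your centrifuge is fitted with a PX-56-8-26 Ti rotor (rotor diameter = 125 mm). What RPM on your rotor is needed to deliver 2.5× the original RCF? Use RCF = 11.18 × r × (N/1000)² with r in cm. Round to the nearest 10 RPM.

59240 RPM

Original rotor: r = 116 mm = 11.6 cm
RCF_original = 11.18 × 11.6 × (27.502)² = 11.18 × 11.6 × 756.360004 ≈ 98,090.8 × g
Target RCF = 2.5 × 98,090.8 ≈ 245,227 × g
Your rotor: r = 125 mm / 2 = 62.5 mm = 6.25 cm
245,227 = 11.18 × 6.25 × (N/1000)²
(N/1000)² = 245,227 / 69.875 = 3509.51
N = 1000 × √3509.51 ≈ 59,241.1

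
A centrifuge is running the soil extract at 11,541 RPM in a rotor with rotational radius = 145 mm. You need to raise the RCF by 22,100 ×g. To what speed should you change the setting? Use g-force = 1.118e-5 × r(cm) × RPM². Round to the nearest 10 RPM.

16420 RPM

r = 145 mm = 14.5 cm
Current RCF = 1.118 × 10⁻⁵ × 14.5 × (11541)² = 1.118 × 10⁻⁵ × 14.5 × 133,194,681 ≈ 21,592.2 × g
Target RCF = 21,592.2 + 22,100 = 43,692.2 × g
N² = 43,692.2 / (16.211 × 10⁻⁵) = 269,521,930
N ≈ √269,521,930 ≈ 16,417.1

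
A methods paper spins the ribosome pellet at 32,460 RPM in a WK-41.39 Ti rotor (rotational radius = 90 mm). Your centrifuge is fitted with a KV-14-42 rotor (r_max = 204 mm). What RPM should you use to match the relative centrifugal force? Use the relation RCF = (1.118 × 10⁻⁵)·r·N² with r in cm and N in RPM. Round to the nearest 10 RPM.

Original rotor: r = 90 mm = 9.0 cm
RCF_original = 1.118 × 10⁻⁵ × 9 × (32460)² = 1.118 × 10⁻⁵ × 9 × 1,053,651,600 ≈ 106,018.4 × g
Your rotor: r = 204 mm = 20.4 cm
106,018.4 = 1.118 × 10⁻⁵ × 20.4 × N²
N² = 106,018.4 / (22.8072 × 10⁻⁵) = 464,846,189
N ≈ √464,846,189 ≈ 21,560.3

≈ 21560 RPM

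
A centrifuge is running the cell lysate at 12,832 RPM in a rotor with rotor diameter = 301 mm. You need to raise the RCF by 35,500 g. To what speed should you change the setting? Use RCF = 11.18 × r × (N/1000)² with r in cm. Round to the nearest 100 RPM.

≈ 19400 RPM

r = 301 mm / 2 = 150.5 mm = 15.05 cm
Current RCF = 11.18 × 15.05 × (12.832)² = 11.18 × 15.05 × 164.660224 ≈ 27,705.6 × g
Target RCF = 27,705.6 + 35,500 = 63,205.6 × g
(N/1000)² = 63,205.6 / 168.259 = 375.6447
N = 1000 × √375.6447 ≈ 19,381.6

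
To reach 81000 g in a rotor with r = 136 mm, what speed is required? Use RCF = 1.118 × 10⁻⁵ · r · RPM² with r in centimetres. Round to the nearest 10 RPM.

≈ 23080 RPM

r = 136 mm = 13.6 cm
81,000 = 1.118 × 10⁻⁵ × 13.6 × N²
N² = 81,000 / (15.2048 × 10⁻⁵) = 532,726,507
N ≈ √532,726,507 ≈ 23,080.9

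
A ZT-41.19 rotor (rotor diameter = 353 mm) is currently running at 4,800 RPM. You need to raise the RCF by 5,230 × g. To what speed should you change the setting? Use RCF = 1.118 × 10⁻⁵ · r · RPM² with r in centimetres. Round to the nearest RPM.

r = 353 mm / 2 = 176.5 mm = 17.65 cm
Current RCF = 1.118 × 10⁻⁵ × 17.65 × (4800)² = 1.118 × 10⁻⁵ × 17.65 × 23,040,000 ≈ 4,546.4 × g
Target RCF = 4,546.4 + 5,230 = 9,776.4 × g
N² = 9,776.4 / (19.7327 × 10⁻⁵) = 49,544,158
N ≈ √49,544,158 ≈ 7,038.8

≈ 7039 RPM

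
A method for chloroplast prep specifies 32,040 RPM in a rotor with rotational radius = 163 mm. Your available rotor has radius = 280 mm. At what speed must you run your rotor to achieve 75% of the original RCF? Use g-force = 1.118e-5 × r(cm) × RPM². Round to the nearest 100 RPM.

≈ 21200 RPM

Original rotor: r = 163 mm = 16.3 cm
RCF_original = 1.118 × 10⁻⁵ × 16.3 × (32040)² = 1.118 × 10⁻⁵ × 16.3 × 1,026,561,600 ≈ 187,074.4 × g
Target RCF = 0.75 × 187,074.4 ≈ 140,305.8 × g
Your rotor: r = 280 mm = 28.0 cm
140,305.8 = 1.118 × 10⁻⁵ × 28 × N²
N² = 140,305.8 / (31.304 × 10⁻⁵) = 448,204,063
N ≈ √448,204,063 ≈ 21,170.8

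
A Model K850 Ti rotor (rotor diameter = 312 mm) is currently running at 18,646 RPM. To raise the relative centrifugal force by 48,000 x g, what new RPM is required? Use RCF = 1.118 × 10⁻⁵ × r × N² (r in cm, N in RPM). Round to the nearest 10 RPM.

N₂ ≈ 24960 RPM

r = 312 mm / 2 = 156 mm = 15.6 cm
Current RCF = 1.118 × 10⁻⁵ × 15.6 × (18646)² = 1.118 × 10⁻⁵ × 15.6 × 347,673,316 ≈ 60,637 × g
Target RCF = 60,637 + 48,000 = 108,637 × g
N² = 108,637 / (17.4408 × 10⁻⁵) = 622,890,005
N ≈ √622,890,005 ≈ 24,957.8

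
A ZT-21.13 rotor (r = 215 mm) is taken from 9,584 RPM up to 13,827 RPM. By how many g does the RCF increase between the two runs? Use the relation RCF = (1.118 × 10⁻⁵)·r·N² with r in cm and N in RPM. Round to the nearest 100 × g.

23900 g

r = 215 mm = 21.5 cm
RCF₁ = 1.118 × 10⁻⁵ × 21.5 × (9584)² = 1.118 × 10⁻⁵ × 21.5 × 91,853,056 ≈ 22,078.7 × g
RCF₂ = 1.118 × 10⁻⁵ × 21.5 × (13827)² = 1.118 × 10⁻⁵ × 21.5 × 191,185,929 ≈ 45,955.4 × g
Increase = 45,955.4 − 22,078.7 = 23,876.7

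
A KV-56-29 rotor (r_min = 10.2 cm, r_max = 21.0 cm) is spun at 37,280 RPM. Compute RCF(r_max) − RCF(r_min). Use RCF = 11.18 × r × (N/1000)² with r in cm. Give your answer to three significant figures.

ΔRCF ≈ 168000 x g

ΔRCF = 11.18 × (r_max − r_min) × (N/1000)² = 11.18 × 10.8 × 1,389.7984 ≈ 167,809.8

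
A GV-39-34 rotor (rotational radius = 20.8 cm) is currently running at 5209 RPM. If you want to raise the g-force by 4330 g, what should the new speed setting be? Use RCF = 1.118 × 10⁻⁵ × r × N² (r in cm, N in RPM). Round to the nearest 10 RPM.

Current RCF = 1.118 × 10⁻⁵ × 20.8 × (5209)² = 1.118 × 10⁻⁵ × 20.8 × 27,133,681 ≈ 6,309.8 × g
Target RCF = 6,309.8 + 4,330 = 10,639.8 × g
N² = 10,639.8 / (23.2544 × 10⁻⁵) = 45,753,922
N ≈ √45,753,922 ≈ 6,764.2

6760 RPM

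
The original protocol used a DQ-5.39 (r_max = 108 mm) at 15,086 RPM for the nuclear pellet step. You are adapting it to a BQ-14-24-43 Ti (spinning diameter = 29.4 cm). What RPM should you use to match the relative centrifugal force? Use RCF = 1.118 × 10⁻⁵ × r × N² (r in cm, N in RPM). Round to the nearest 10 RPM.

≈ 12930 RPM

Original rotor: r = 108 mm = 10.8 cm
RCF_original = 1.118 × 10⁻⁵ × 10.8 × (15086)² = 1.118 × 10⁻⁵ × 10.8 × 227,587,396 ≈ 27,479.8 × g
Your rotor: r = 29.4 / 2 = 14.7 cm
27,479.8 = 1.118 × 10⁻⁵ × 14.7 × N²
N² = 27,479.8 / (16.4346 × 10⁻⁵) = 167,206,990
N ≈ √167,206,990 ≈ 12,930.9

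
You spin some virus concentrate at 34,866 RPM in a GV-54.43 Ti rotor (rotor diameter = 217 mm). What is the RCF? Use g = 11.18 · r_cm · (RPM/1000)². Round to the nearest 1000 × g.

r = 217 mm / 2 = 108.5 mm = 10.85 cm
RCF = 11.18 × r × (N/1000)²
RCF = 11.18 × 10.85 × (34.866)² = 11.18 × 10.85 × 1,215.637956 ≈ 147,460.5 × g

RCF ≈ 147000 g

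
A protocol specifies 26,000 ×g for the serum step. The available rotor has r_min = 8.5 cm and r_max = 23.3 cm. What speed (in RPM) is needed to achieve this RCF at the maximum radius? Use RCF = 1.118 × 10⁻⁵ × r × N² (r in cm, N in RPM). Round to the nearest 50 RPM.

10000 RPM

Use r_max = 23.3 cm.
26,000 = 1.118 × 10⁻⁵ × 23.3 × N²
N² = 26,000 / (26.0494 × 10⁻⁵) = 99,810,360
N ≈ √99,810,360 ≈ 9,990.5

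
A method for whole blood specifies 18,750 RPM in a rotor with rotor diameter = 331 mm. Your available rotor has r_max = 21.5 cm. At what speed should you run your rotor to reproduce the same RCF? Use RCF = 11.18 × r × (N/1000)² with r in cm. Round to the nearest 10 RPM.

16450 RPM

Original rotor: r = 331 mm / 2 = 165.5 mm = 16.55 cm
RCF_original = 11.18 × 16.55 × (18.75)² = 11.18 × 16.55 × 351.5625 ≈ 65,049.3 × g
65,049.3 = 11.18 × 21.5 × (N/1000)²
(N/1000)² = 65,049.3 / 240.37 = 270.6215
N = 1000 × √270.6215 ≈ 16,450.6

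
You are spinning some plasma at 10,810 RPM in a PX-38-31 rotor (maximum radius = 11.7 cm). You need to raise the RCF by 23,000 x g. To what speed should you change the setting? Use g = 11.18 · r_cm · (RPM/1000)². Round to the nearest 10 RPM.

Current RCF = 11.18 × 11.7 × (10.81)² = 11.18 × 11.7 × 116.8561 ≈ 15,285.5 × g
Target RCF = 15,285.5 + 23,000 = 38,285.5 × g
(N/1000)² = 38,285.5 / 130.806 = 292.6892
N = 1000 × √292.6892 ≈ 17,108.2

≈ 17110 RPM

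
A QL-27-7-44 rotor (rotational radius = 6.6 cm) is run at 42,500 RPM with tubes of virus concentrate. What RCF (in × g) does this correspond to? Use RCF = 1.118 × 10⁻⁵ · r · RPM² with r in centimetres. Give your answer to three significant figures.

RCF = 1.118 × 10⁻⁵ × 6.6 × (42500)² = 1.118 × 10⁻⁵ × 6.6 × 1,806,250,000 ≈ 133,279.6 × g

RCF ≈ 133000 × g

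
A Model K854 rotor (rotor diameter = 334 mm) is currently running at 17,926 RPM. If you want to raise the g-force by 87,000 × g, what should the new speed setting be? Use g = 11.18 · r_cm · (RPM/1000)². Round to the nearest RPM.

≈ 28059 RPM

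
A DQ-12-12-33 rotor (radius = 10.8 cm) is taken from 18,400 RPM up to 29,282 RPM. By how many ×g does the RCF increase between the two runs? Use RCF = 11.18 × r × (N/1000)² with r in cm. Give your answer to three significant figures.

62700 ×g

RCF₁ = 11.18 × 10.8 × (18.4)² = 11.18 × 10.8 × 338.56 ≈ 40,879.1 × g
RCF₂ = 11.18 × 10.8 × (29.282)² = 11.18 × 10.8 × 857.435524 ≈ 103,530.2 × g
Increase = 103,530.2 − 40,879.1 = 62,651.1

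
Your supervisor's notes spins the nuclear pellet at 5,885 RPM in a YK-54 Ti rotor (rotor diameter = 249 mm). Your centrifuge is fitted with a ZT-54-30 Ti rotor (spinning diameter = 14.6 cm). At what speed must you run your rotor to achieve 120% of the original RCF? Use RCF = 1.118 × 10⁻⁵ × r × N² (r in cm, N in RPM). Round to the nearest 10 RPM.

≈ 8420 RPM

Original rotor: r = 249 mm / 2 = 124.5 mm = 12.45 cm
RCF_original = 1.118 × 10⁻⁵ × 12.45 × (5885)² = 1.118 × 10⁻⁵ × 12.45 × 34,633,225 ≈ 4,820.6 × g
Target RCF = 1.2 × 4,820.6 ≈ 5,784.7 × g
Your rotor: r = 14.6 / 2 = 7.3 cm
5,784.7 = 1.118 × 10⁻⁵ × 7.3 × N²
N² = 5,784.7 / (8.1614 × 10⁻⁵) = 70,878,771
N ≈ √70,878,771 ≈ 8,419.0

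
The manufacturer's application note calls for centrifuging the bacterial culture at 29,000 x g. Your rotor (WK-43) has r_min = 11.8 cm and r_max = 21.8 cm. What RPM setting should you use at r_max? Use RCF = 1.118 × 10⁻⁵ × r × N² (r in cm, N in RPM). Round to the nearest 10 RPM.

≈ 10910 RPM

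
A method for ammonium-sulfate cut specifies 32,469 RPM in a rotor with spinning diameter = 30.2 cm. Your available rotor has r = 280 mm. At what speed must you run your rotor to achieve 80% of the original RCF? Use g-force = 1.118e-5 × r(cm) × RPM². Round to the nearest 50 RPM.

Original rotor: r = 30.2 / 2 = 15.1 cm
RCF = 1.118 × 10⁻⁵ × r × N²
RCF_original = 1.118 × 10⁻⁵ × 15.1 × (32469)² = 1.118 × 10⁻⁵ × 15.1 × 1,054,235,961 ≈ 177,974 × g
Target RCF = 0.8 × 177,974 ≈ 142,379.2 × g
Your rotor: r = 280 mm = 28.0 cm
142,379.2 = 1.118 × 10⁻⁵ × 28 × N²
N² = 142,379.2 / (31.304 × 10⁻⁵) = 454,827,498
N ≈ √454,827,498 ≈ 21,326.7

21350 RPM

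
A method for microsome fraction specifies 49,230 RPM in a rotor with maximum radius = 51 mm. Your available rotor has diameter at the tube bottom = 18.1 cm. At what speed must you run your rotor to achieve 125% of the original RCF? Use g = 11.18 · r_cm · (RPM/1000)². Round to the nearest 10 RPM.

Original rotor: r = 51 mm = 5.1 cm
RCF_original = 11.18 × 5.1 × (49.23)² = 11.18 × 5.1 × 2,423.5929 ≈ 138,188.4 × g
Target RCF = 1.25 × 138,188.4 ≈ 172,735.5 × g
Your rotor: r = 18.1 / 2 = 9.05 cm
172,735.5 = 11.18 × 9.05 × (N/1000)²
(N/1000)² = 172,735.5 / 101.179 = 1707.227
N = 1000 × √1707.227 ≈ 41,318.6

≈ 41320 RPM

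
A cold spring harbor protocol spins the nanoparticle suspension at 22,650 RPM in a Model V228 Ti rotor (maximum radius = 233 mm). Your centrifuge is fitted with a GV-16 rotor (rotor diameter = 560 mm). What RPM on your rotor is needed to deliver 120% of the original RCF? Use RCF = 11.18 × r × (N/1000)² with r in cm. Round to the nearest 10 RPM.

≈ 22630 RPM

Original rotor: r = 233 mm = 23.3 cm
RCF_original = 11.18 × 23.3 × (22.65)² = 11.18 × 23.3 × 513.0225 ≈ 133,639.3 × g
Target RCF = 1.2 × 133,639.3 ≈ 160,367.2 × g
Your rotor: r = 560 mm / 2 = 280 mm = 28 cm
160,367.2 = 11.18 × 28 × (N/1000)²
(N/1000)² = 160,367.2 / 313.04 = 512.2898
N = 1000 × √512.2898 ≈ 22,633.8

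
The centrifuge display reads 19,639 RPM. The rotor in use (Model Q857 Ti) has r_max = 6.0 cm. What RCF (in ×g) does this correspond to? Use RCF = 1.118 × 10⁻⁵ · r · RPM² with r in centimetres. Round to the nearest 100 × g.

≈ 25900 ×g

RCF = 1.118 × 10⁻⁵ × 6 × (19639)² = 1.118 × 10⁻⁵ × 6 × 385,690,321 ≈ 25,872.1 × g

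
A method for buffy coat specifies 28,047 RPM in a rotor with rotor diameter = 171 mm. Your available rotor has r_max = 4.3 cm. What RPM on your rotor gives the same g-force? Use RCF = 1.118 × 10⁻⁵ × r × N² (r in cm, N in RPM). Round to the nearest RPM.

Original rotor: r = 171 mm / 2 = 85.5 mm = 8.55 cm
RCF_original = 1.118 × 10⁻⁵ × 8.55 × (28047)² = 1.118 × 10⁻⁵ × 8.55 × 786,634,209 ≈ 75,193.6 × g
75,193.6 = 1.118 × 10⁻⁵ × 4.3 × N²
N² = 75,193.6 / (4.8074 × 10⁻⁵) = 1,564,121,979
N ≈ √1,564,121,979 ≈ 39,549.0

39549 RPM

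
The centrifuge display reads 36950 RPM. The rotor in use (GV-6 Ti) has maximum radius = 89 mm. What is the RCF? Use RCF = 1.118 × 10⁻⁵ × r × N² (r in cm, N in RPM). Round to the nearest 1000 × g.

RCF ≈ 136000 x g

r = 89 mm = 8.9 cm
RCF = 1.118 × 10⁻⁵ × r × N²
RCF = 1.118 × 10⁻⁵ × 8.9 × (36950)² = 1.118 × 10⁻⁵ × 8.9 × 1,365,302,500 ≈ 135,850.3 × g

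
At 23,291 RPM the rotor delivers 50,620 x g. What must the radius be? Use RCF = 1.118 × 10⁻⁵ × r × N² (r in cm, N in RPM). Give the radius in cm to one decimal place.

8.3 cm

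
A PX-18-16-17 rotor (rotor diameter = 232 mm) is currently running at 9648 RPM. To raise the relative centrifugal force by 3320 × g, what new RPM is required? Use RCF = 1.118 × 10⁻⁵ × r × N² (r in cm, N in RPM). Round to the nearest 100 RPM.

≈ 10900 RPM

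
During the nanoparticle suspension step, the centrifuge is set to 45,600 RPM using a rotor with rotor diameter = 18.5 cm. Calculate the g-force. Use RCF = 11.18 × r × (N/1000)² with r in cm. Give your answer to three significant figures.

r = 18.5 / 2 = 9.25 cm
RCF = 11.18 × r × (N/1000)²
RCF = 11.18 × 9.25 × (45.6)² = 11.18 × 9.25 × 2,079.36 ≈ 215,037 × g

≈ 215000 x g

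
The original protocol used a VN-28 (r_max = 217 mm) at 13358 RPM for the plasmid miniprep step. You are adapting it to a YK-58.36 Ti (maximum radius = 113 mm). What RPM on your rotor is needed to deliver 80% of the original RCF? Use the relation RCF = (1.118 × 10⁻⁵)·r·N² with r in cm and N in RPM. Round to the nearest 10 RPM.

Original rotor: r = 217 mm = 21.7 cm
RCF_original = 1.118 × 10⁻⁵ × 21.7 × (13358)² = 1.118 × 10⁻⁵ × 21.7 × 178,436,164 ≈ 43,289.7 × g
Target RCF = 0.8 × 43,289.7 ≈ 34,631.8 × g
Your rotor: r = 113 mm = 11.3 cm
34,631.8 = 1.118 × 10⁻⁵ × 11.3 × N²
N² = 34,631.8 / (12.6334 × 10⁻⁵) = 274,128,896
N ≈ √274,128,896 ≈ 16,556.8

≈ 16560 RPM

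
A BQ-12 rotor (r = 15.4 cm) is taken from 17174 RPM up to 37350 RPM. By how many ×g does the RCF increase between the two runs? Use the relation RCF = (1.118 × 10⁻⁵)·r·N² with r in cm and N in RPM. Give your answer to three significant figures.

RCF₁ = 1.118 × 10⁻⁵ × 15.4 × (17174)² = 1.118 × 10⁻⁵ × 15.4 × 294,946,276 ≈ 50,781.5 × g
RCF₂ = 1.118 × 10⁻⁵ × 15.4 × (37350)² = 1.118 × 10⁻⁵ × 15.4 × 1,395,022,500 ≈ 240,183.8 × g
Increase = 240,183.8 − 50,781.5 = 189,402.3

≈ 189000 ×g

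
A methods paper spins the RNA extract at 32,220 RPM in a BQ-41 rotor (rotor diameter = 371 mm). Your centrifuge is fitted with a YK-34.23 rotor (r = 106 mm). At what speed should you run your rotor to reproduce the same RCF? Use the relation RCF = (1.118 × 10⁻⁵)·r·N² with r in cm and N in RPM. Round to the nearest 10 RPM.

Original rotor: r = 371 mm / 2 = 185.5 mm = 18.55 cm
RCF_original = 1.118 × 10⁻⁵ × 18.55 × (32220)² = 1.118 × 10⁻⁵ × 18.55 × 1,038,128,400 ≈ 215,296.4 × g
Your rotor: r = 106 mm = 10.6 cm
215,296.4 = 1.118 × 10⁻⁵ × 10.6 × N²
N² = 215,296.4 / (11.8508 × 10⁻⁵) = 1,816,724,609
N ≈ √1,816,724,609 ≈ 42,623.1

42620 RPM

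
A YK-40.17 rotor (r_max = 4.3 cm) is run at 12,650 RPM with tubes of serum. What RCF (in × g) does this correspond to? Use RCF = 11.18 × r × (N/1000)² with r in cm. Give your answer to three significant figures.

7690 × g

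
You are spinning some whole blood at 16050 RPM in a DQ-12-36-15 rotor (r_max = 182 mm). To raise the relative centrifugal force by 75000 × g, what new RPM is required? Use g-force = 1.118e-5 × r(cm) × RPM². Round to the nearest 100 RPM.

25000 RPM

r = 182 mm = 18.2 cm
Current RCF = 1.118 × 10⁻⁵ × 18.2 × (16050)² = 1.118 × 10⁻⁵ × 18.2 × 257,602,500 ≈ 52,415.9 × g
Target RCF = 52,415.9 + 75,000 = 127,415.9 × g
N² = 127,415.9 / (20.3476 × 10⁻⁵) = 626,196,210
N ≈ √626,196,210 ≈ 25,023.9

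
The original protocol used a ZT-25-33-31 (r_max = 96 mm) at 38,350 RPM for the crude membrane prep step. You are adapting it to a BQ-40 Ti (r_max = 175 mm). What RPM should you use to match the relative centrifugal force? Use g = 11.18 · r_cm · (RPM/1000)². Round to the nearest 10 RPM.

Original rotor: r = 96 mm = 9.6 cm
RCF = 11.18 × r × (N/1000)²
RCF_original = 11.18 × 9.6 × (38.35)² = 11.18 × 9.6 × 1,470.7225 ≈ 157,849.7 × g
Your rotor: r = 175 mm = 17.5 cm
157,849.7 = 11.18 × 17.5 × (N/1000)²
(N/1000)² = 157,849.7 / 195.65 = 806.7963
N = 1000 × √806.7963 ≈ 28,404.2

28400 RPM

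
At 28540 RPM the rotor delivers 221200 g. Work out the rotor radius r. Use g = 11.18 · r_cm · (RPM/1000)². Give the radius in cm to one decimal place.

r ≈ 24.3 cm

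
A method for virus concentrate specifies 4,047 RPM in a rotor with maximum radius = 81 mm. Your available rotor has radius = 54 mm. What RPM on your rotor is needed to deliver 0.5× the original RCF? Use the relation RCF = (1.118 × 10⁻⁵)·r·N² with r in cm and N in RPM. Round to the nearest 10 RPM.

≈ 3500 RPM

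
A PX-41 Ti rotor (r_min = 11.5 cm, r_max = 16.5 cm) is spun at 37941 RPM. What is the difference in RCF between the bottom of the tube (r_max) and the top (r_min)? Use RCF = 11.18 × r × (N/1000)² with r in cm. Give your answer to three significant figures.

≈ 80500 ×g

RCF_max = 11.18 × 16.5 × (37.941)² = 11.18 × 16.5 × 1,439.519481 ≈ 265,548.2 × g
RCF_min = 11.18 × 11.5 × (37.941)² = 11.18 × 11.5 × 1,439.519481 ≈ 185,079 × g
ΔRCF = 265,548.2 − 185,079 = 80,469.2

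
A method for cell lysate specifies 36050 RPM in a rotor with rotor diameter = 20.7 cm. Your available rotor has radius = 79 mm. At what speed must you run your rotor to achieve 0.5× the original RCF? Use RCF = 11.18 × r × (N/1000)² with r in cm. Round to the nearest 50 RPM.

≈ 29200 RPM

Original rotor: r = 20.7 / 2 = 10.35 cm
RCF = 11.18 × r × (N/1000)²
RCF_original = 11.18 × 10.35 × (36.05)² = 11.18 × 10.35 × 1,299.6025 ≈ 150,380.9 × g
Target RCF = 0.5 × 150,380.9 ≈ 75,190.4 × g
Your rotor: r = 79 mm = 7.9 cm
75,190.4 = 11.18 × 7.9 × (N/1000)²
(N/1000)² = 75,190.4 / 88.322 = 851.3213
N = 1000 × √851.3213 ≈ 29,177.4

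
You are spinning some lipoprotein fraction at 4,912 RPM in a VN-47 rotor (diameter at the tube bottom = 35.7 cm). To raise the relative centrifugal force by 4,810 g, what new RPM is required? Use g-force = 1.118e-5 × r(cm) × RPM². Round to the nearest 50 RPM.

≈ 6950 RPM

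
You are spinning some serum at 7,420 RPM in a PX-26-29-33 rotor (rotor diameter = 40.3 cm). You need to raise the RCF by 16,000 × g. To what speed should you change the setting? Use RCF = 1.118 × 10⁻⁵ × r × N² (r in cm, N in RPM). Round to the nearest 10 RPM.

r = 40.3 / 2 = 20.15 cm
Current RCF = 1.118 × 10⁻⁵ × 20.15 × (7420)² = 1.118 × 10⁻⁵ × 20.15 × 55,056,400 ≈ 12,402.9 × g
Target RCF = 12,402.9 + 16,000 = 28,402.9 × g
N² = 28,402.9 / (22.5277 × 10⁻⁵) = 126,079,893
N ≈ √126,079,893 ≈ 11,228.5

≈ 11230 RPM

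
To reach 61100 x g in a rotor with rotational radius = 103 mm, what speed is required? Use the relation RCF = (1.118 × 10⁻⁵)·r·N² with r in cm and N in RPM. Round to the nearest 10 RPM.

N ≈ 23030 RPM

r = 103 mm = 10.3 cm
RCF = 1.118 × 10⁻⁵ × r × N²
61,100 = 1.118 × 10⁻⁵ × 10.3 × N²
N² = 61,100 / (11.5154 × 10⁻⁵) = 530,593,814
N ≈ √530,593,814 ≈ 23,034.6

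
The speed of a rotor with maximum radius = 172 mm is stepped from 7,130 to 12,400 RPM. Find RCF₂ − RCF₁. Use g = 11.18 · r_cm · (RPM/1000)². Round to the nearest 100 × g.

≈ 19800 x g

r = 172 mm = 17.2 cm
RCF₁ = 11.18 × 17.2 × (7.13)² = 11.18 × 17.2 × 50.8369 ≈ 9,775.7 × g
RCF₂ = 11.18 × 17.2 × (12.4)² = 11.18 × 17.2 × 153.76 ≈ 29,567.4 × g
Increase = 29,567.4 − 9,775.7 = 19,791.7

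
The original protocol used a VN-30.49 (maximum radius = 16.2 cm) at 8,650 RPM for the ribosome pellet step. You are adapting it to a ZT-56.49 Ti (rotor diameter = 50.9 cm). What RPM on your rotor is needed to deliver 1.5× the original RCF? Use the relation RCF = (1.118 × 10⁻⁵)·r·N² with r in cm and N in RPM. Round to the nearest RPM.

RCF = 1.118 × 10⁻⁵ × r × N²
RCF_original = 1.118 × 10⁻⁵ × 16.2 × (8650)² = 1.118 × 10⁻⁵ × 16.2 × 74,822,500 ≈ 13,551.6 × g
Target RCF = 1.5 × 13,551.6 ≈ 20,327.4 × g
Your rotor: r = 50.9 / 2 = 25.45 cm
20,327.4 = 1.118 × 10⁻⁵ × 25.45 × N²
N² = 20,327.4 / (28.4531 × 10⁻⁵) = 71,441,776
N ≈ √71,441,776 ≈ 8,452.3

8452 RPM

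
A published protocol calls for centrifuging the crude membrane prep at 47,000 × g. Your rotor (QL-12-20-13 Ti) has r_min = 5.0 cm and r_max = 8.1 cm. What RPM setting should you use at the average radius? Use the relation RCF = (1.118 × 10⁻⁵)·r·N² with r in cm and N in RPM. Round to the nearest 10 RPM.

N ≈ 25330 RPM

r_avg = (5.0 + 8.1) / 2 = 6.55 cm
RCF = 1.118 × 10⁻⁵ × r × N²
47,000 = 1.118 × 10⁻⁵ × 6.55 × N²
N² = 47,000 / (7.3229 × 10⁻⁵) = 641,822,229
N ≈ √641,822,229 ≈ 25,334.2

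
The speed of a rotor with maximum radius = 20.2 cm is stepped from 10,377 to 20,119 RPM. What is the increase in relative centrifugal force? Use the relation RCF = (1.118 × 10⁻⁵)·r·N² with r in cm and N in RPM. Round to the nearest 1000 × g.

≈ 67000 x g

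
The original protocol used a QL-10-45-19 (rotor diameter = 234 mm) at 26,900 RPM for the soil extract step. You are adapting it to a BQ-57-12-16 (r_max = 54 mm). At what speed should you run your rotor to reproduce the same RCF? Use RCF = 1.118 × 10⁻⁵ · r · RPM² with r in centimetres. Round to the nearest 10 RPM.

Original rotor: r = 234 mm / 2 = 117 mm = 11.7 cm
RCF = 1.118 × 10⁻⁵ × r × N²
RCF_original = 1.118 × 10⁻⁵ × 11.7 × (26900)² = 1.118 × 10⁻⁵ × 11.7 × 723,610,000 ≈ 94,652.5 × g
Your rotor: r = 54 mm = 5.4 cm
94,652.5 = 1.118 × 10⁻⁵ × 5.4 × N²
N² = 94,652.5 / (6.0372 × 10⁻⁵) = 1,567,821,175
N ≈ √1,567,821,175 ≈ 39,595.7

39600 RPM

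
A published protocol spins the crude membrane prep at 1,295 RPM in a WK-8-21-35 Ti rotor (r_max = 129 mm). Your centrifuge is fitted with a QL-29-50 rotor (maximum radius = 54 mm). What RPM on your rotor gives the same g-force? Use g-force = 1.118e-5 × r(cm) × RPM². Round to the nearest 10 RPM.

≈ 2000 RPM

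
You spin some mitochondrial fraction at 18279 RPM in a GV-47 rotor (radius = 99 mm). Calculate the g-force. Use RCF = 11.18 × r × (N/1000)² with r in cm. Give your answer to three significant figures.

r = 99 mm = 9.9 cm
RCF = 11.18 × r × (N/1000)²
RCF = 11.18 × 9.9 × (18.279)² = 11.18 × 9.9 × 334.121841 ≈ 36,981.3 × g

≈ 37000 × g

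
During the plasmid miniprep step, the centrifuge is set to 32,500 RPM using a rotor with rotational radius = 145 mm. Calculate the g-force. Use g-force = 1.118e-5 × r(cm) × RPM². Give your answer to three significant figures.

r = 145 mm = 14.5 cm
RCF = 1.118 × 10⁻⁵ × 14.5 × (32500)² = 1.118 × 10⁻⁵ × 14.5 × 1,056,250,000 ≈ 171,228.7 × g

RCF ≈ 171000 x g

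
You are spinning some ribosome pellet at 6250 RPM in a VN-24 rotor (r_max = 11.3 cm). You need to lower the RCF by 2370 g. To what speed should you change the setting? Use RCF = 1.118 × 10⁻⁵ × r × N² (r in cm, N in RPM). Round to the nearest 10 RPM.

Current RCF = 1.118 × 10⁻⁵ × 11.3 × (6250)² = 1.118 × 10⁻⁵ × 11.3 × 39,062,500 ≈ 4,934.9 × g
Target RCF = 4,934.9 − 2,370 = 2,564.9 × g
N² = 2,564.9 / (12.6334 × 10⁻⁵) = 20,302,531
N ≈ √20,302,531 ≈ 4,505.8

N₂ ≈ 4510 RPM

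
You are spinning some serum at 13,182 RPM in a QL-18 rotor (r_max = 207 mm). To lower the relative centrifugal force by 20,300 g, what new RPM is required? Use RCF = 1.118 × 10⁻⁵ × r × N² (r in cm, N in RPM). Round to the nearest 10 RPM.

r = 207 mm = 20.7 cm
Current RCF = 1.118 × 10⁻⁵ × 20.7 × (13182)² = 1.118 × 10⁻⁵ × 20.7 × 173,765,124 ≈ 40,213.8 × g
Target RCF = 40,213.8 − 20,300 = 19,913.8 × g
N² = 19,913.8 / (23.1426 × 10⁻⁵) = 86,048,240
N ≈ √86,048,240 ≈ 9,276.2

≈ 9280 RPM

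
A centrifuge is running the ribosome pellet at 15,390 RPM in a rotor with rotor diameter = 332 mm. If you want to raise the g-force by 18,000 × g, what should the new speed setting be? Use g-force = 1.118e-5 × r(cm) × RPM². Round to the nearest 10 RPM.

r = 332 mm / 2 = 166 mm = 16.6 cm
Current RCF = 1.118 × 10⁻⁵ × 16.6 × (15390)² = 1.118 × 10⁻⁵ × 16.6 × 236,852,100 ≈ 43,956.9 × g
Target RCF = 43,956.9 + 18,000 = 61,956.9 × g
N² = 61,956.9 / (18.5588 × 10⁻⁵) = 333,841,089
N ≈ √333,841,089 ≈ 18,271.3

≈ 18270 RPM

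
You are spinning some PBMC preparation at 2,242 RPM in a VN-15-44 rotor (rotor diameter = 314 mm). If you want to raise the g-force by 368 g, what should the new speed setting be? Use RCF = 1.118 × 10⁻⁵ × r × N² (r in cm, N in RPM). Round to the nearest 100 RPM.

2700 RPM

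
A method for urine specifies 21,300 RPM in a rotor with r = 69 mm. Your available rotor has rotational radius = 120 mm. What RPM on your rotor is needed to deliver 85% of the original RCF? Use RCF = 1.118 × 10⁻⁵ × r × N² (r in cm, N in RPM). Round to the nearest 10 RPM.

Original rotor: r = 69 mm = 6.9 cm
RCF = 1.118 × 10⁻⁵ × r × N²
RCF_original = 1.118 × 10⁻⁵ × 6.9 × (21300)² = 1.118 × 10⁻⁵ × 6.9 × 453,690,000 ≈ 34,998.6 × g
Target RCF = 0.85 × 34,998.6 ≈ 29,748.8 × g
Your rotor: r = 120 mm = 12.0 cm
29,748.8 = 1.118 × 10⁻⁵ × 12 × N²
N² = 29,748.8 / (13.416 × 10⁻⁵) = 221,741,205
N ≈ √221,741,205 ≈ 14,891.0

≈ 14890 RPM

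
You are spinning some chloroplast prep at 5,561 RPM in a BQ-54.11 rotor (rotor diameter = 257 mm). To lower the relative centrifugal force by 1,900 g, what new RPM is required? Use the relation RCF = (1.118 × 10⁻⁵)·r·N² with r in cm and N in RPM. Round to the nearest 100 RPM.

≈ 4200 RPM

r = 257 mm / 2 = 128.5 mm = 12.85 cm
Current RCF = 1.118 × 10⁻⁵ × 12.85 × (5561)² = 1.118 × 10⁻⁵ × 12.85 × 30,924,721 ≈ 4,442.7 × g
Target RCF = 4,442.7 − 1,900 = 2,542.7 × g
N² = 2,542.7 / (14.3663 × 10⁻⁵) = 17,699,060
N ≈ √17,699,060 ≈ 4,207.0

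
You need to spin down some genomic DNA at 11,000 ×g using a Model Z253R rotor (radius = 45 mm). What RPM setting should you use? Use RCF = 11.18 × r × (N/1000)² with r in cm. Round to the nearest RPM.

14787 RPM

r = 45 mm = 4.5 cm
11,000 = 11.18 × 4.5 × (N/1000)²
(N/1000)² = 11,000 / 50.31 = 218.6444
N = 1000 × √218.6444 ≈ 14,786.6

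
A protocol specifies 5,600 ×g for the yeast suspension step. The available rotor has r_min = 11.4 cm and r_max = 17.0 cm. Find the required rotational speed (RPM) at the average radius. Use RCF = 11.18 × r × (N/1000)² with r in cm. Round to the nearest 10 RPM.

N ≈ 5940 RPM

r_avg = (11.4 + 17.0) / 2 = 14.2 cm
5,600 = 11.18 × 14.2 × (N/1000)²
(N/1000)² = 5,600 / 158.756 = 35.27426
N = 1000 × √35.27426 ≈ 5,939.2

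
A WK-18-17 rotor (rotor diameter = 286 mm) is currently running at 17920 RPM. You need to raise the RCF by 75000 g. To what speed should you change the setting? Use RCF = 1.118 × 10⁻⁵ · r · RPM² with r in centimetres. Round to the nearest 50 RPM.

N₂ ≈ 28100 RPM

r = 286 mm / 2 = 143 mm = 14.3 cm
Current RCF = 1.118 × 10⁻⁵ × 14.3 × (17920)² = 1.118 × 10⁻⁵ × 14.3 × 321,126,400 ≈ 51,339.8 × g
Target RCF = 51,339.8 + 75,000 = 126,339.8 × g
N² = 126,339.8 / (15.9874 × 10⁻⁵) = 790,246,069
N ≈ √790,246,069 ≈ 28,111.3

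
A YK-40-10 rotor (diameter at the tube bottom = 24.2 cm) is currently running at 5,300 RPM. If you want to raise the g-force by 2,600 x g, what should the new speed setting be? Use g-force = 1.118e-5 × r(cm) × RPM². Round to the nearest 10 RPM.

r = 24.2 / 2 = 12.1 cm
Current RCF = 1.118 × 10⁻⁵ × 12.1 × (5300)² = 1.118 × 10⁻⁵ × 12.1 × 28,090,000 ≈ 3,800 × g
Target RCF = 3,800 + 2,600 = 6,400 × g
N² = 6,400 / (13.5278 × 10⁻⁵) = 47,309,984
N ≈ √47,309,984 ≈ 6,878.2

≈ 6880 RPM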